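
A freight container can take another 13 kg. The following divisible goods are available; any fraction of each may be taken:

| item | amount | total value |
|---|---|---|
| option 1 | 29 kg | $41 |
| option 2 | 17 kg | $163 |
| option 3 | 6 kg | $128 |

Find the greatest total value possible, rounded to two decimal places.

195.12

Take in order of value per unit:
- option 3 (128/6 per unit): all 6 → value 128, running total 128.00
- option 2 (163/17 per unit): 7 of 17 → value 7×163/17 = 67.1176, running total 195.12
Total 195.12.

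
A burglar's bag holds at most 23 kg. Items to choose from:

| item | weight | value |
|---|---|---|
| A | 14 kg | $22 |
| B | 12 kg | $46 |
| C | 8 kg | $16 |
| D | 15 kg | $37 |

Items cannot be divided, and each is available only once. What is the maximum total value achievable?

$62

Check high-value combinations within 23 kg:
- B+C: weight 12+8=20, value 46+16=62
- C+D: weight 8+15=23, value 16+37=53
- B: weight 12, value 46
- A+C: weight 14+8=22, value 22+16=38
- D: weight 15, value 37
Best: $62.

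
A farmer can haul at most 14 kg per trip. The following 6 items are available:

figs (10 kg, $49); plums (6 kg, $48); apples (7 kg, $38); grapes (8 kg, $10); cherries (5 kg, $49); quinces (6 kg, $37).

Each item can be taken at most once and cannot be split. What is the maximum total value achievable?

$97

Check high-value combinations within 14 kg:
- plums+cherries: weight 6+5=11, value 48+49=97
- apples+cherries: weight 7+5=12, value 38+49=87
- cherries+quinces: weight 5+6=11, value 49+37=86
- plums+apples: weight 6+7=13, value 48+38=86
Best: $97.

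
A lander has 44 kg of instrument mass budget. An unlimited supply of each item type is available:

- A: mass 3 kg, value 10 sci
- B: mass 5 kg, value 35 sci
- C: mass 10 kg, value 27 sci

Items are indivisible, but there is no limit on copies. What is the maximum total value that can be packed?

290 sci

Best value-per-unit is B at 35/5; filling with it alone gives 8×35 = 280.
Optimal mix: 1×A + 8×B → mass 43, value 290.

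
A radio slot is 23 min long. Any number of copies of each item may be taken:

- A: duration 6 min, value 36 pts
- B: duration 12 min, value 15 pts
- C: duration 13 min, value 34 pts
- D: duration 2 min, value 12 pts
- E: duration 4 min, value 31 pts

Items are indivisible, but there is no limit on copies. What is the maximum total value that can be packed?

167 pts

Best value-per-unit is E at 31/4; filling with it alone gives 5×31 = 155.
Optimal mix: 1×D + 5×E → duration 22, value 167.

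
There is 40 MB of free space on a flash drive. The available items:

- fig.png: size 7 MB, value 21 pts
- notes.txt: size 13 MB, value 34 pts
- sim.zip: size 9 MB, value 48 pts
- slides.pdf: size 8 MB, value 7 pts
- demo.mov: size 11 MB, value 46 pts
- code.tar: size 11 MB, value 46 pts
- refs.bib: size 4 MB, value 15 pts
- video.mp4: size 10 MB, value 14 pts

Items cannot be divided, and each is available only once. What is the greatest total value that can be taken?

Check high-value combinations within 40 MB:
- fig.png+sim.zip+demo.mov+code.tar: size 7+9+11+11=38, value 21+48+46+46=161
- sim.zip+demo.mov+code.tar+refs.bib: size 9+11+11+4=35, value 48+46+46+15=155
- fig.png+notes.txt+sim.zip+demo.mov: size 7+13+9+11=40, value 21+34+48+46=149
- fig.png+notes.txt+sim.zip+code.tar: size 7+13+9+11=40, value 21+34+48+46=149
Best: 161 pts.

161 pts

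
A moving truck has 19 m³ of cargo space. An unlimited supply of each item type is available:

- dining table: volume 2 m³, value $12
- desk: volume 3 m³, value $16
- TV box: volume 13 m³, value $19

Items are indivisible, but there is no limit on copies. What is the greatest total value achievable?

$112

Best value-per-unit is dining table at 12/2; filling with it alone gives 9×12 = 108.
Optimal mix: 8×dining table + 1×desk → volume 19, value 112.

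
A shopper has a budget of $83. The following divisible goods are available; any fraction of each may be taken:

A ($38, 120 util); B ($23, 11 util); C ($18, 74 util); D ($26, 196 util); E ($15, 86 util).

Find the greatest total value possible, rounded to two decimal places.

431.79

Take in order of value per unit:
- D (196/26 per unit): all 26 → value 196, running total 196.00
- E (86/15 per unit): all 15 → value 86, running total 282.00
- C (74/18 per unit): all 18 → value 74, running total 356.00
- A (120/38 per unit): 24 of 38 → value 24×120/38 = 75.7895, running total 431.79
Total 431.79.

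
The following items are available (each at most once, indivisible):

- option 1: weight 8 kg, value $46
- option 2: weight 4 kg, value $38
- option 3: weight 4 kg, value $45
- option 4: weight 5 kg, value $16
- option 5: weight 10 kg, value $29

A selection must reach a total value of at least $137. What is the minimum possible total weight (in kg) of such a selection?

21

Subsets with value ≥ 137, sorted by total weight:
- option 1+option 2+option 3+option 4: weight 21, value 145
- option 1+option 2+option 3+option 5: weight 26, value 158
- option 1+option 2+option 3+option 4+option 5: weight 31, value 174
Minimum weight: 21 kg.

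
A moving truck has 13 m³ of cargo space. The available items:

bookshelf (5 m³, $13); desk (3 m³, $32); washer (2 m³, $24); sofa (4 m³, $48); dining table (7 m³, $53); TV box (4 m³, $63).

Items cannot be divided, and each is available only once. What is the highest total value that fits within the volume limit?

Check high-value combinations within 13 m³:
- desk+washer+sofa+TV box: volume 3+2+4+4=13, value 32+24+48+63=167
- desk+sofa+TV box: volume 3+4+4=11, value 32+48+63=143
- washer+dining table+TV box: volume 2+7+4=13, value 24+53+63=140
- washer+sofa+TV box: volume 2+4+4=10, value 24+48+63=135
- washer+sofa+dining table: volume 2+4+7=13, value 24+48+53=125
Best: $167.

$167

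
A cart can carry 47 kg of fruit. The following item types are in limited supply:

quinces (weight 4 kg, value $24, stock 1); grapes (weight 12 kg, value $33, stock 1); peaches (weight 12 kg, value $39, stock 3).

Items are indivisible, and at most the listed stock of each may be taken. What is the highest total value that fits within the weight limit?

$141

Best selections within weight 47 and stock limits:
- 1×quinces + 3×peaches: weight 40, value 141
- 1×quinces + 1×grapes + 2×peaches: weight 40, value 135
Best: $141.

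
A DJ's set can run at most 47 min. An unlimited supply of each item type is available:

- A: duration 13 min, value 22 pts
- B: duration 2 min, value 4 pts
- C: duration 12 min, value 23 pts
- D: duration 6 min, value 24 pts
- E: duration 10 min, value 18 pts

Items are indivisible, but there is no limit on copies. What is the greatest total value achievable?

Best value-per-unit is D at 24/6; filling with it alone gives 7×24 = 168.
Optimal mix: 2×B + 7×D → duration 46, value 176.

176 pts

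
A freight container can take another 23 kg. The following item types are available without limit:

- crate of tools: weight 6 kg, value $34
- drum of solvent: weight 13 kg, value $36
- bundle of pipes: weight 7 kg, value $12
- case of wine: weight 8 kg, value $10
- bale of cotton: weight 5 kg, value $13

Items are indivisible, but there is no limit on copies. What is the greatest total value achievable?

$115

Best value-per-unit is crate of tools at 34/6; filling with it alone gives 3×34 = 102.
Optimal mix: 3×crate of tools + 1×bale of cotton → weight 23, value 115.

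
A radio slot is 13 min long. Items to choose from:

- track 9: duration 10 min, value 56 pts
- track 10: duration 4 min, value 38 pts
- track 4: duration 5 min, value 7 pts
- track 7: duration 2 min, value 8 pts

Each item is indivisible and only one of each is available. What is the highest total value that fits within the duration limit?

Check high-value combinations within 13 min:
- track 9+track 7: duration 10+2=12, value 56+8=64
- track 9: duration 10, value 56
- track 10+track 4+track 7: duration 4+5+2=11, value 38+7+8=53
- track 10+track 7: duration 4+2=6, value 38+8=46
Best: 64 pts.

64 pts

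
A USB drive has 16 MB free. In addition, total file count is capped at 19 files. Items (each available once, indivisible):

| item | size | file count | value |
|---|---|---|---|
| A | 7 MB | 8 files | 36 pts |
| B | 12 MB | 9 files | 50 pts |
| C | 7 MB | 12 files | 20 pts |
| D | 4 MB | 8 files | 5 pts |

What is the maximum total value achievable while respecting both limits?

Feasible sets respecting both limits:
- B+D: size 16, file count 17, value 55
- B: size 12, file count 9, value 50
- A+D: size 11, file count 16, value 41
Best: 55 pts.

55 pts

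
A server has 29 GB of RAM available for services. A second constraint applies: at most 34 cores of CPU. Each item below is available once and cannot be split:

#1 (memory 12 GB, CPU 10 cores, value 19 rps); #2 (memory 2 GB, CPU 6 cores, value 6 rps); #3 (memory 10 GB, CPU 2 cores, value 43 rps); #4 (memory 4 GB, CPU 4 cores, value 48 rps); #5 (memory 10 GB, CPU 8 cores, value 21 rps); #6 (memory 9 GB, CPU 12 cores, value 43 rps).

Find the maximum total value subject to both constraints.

Feasible sets respecting both limits:
- #2+#3+#4+#6: memory 25, CPU 24, value 140
- #3+#4+#6: memory 23, CPU 18, value 134
- #2+#3+#4+#5: memory 26, CPU 20, value 118
Best: 140 rps.

140 rps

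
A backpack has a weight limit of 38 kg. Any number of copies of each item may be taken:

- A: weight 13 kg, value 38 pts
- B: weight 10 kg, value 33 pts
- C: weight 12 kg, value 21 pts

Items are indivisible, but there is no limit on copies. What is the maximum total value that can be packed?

Best value-per-unit is B at 33/10; filling with it alone gives 3×33 = 99.
Optimal mix: 2×A + 1×B → weight 36, value 109.

109 pts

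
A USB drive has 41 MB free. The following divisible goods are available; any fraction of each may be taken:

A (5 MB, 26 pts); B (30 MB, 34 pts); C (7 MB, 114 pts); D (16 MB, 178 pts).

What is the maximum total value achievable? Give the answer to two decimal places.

Take in order of value per unit:
- C (114/7 per unit): all 7 → value 114, running total 114.00
- D (178/16 per unit): all 16 → value 178, running total 292.00
- A (26/5 per unit): all 5 → value 26, running total 318.00
- B (34/30 per unit): 13 of 30 → value 13×34/30 = 14.7333, running total 332.73
Total 332.73.

332.73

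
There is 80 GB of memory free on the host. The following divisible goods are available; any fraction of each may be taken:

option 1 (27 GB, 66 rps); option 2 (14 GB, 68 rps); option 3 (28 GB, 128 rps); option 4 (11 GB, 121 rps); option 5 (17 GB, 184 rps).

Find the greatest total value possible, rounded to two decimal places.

Take in order of value per unit:
- option 4 (121/11 per unit): all 11 → value 121, running total 121.00
- option 5 (184/17 per unit): all 17 → value 184, running total 305.00
- option 2 (68/14 per unit): all 14 → value 68, running total 373.00
- option 3 (128/28 per unit): all 28 → value 128, running total 501.00
- option 1 (66/27 per unit): 10 of 27 → value 10×66/27 = 24.4444, running total 525.44
Total 525.44.

525.44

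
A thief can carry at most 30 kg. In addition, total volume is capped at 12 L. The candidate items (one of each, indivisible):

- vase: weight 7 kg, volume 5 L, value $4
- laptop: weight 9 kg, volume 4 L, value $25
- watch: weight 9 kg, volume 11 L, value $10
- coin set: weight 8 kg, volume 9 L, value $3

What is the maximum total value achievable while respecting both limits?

$29

Feasible sets respecting both limits:
- vase+laptop: weight 16, volume 9, value 29
- laptop: weight 9, volume 4, value 25
- watch: weight 9, volume 11, value 10
- vase: weight 7, volume 5, value 4
Best: $29.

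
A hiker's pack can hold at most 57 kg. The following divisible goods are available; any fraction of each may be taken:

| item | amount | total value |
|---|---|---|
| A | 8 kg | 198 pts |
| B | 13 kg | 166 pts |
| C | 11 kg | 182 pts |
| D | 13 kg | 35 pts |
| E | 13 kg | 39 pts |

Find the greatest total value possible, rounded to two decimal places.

Take in order of value per unit:
- A (198/8 per unit): all 8 → value 198, running total 198.00
- C (182/11 per unit): all 11 → value 182, running total 380.00
- B (166/13 per unit): all 13 → value 166, running total 546.00
- E (39/13 per unit): all 13 → value 39, running total 585.00
- D (35/13 per unit): 12 of 13 → value 12×35/13 = 32.3077, running total 617.31
Total 617.31.

617.31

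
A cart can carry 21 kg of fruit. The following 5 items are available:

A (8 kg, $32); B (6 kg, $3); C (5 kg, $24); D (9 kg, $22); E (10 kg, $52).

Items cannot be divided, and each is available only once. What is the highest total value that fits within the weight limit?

$84

Check high-value combinations within 21 kg:
- A+E: weight 8+10=18, value 32+52=84
- B+C+E: weight 6+5+10=21, value 3+24+52=79
- C+E: weight 5+10=15, value 24+52=76
Best: $84.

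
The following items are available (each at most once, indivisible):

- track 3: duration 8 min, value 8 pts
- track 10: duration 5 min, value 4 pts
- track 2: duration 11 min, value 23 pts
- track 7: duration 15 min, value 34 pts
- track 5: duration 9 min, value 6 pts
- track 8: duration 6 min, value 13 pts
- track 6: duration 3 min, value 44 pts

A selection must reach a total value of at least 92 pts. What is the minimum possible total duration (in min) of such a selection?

Subsets with value ≥ 92, sorted by total duration:
- track 2+track 7+track 6: duration 29, value 101
- track 10+track 7+track 8+track 6: duration 29, value 95
Minimum duration: 29 min.

29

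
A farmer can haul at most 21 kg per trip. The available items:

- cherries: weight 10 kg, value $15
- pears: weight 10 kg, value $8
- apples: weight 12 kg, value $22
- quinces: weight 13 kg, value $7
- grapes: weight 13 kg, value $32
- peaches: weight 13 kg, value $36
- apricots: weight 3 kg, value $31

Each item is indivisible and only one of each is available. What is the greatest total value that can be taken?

Check high-value combinations within 21 kg:
- peaches+apricots: weight 13+3=16, value 36+31=67
- grapes+apricots: weight 13+3=16, value 32+31=63
- apples+apricots: weight 12+3=15, value 22+31=53
- cherries+apricots: weight 10+3=13, value 15+31=46
- pears+apricots: weight 10+3=13, value 8+31=39
Best: $67.

$67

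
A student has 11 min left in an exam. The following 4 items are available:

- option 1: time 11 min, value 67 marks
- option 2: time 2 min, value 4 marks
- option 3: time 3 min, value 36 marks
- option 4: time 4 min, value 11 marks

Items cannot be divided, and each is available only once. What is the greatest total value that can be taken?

This is a 0/1 knapsack; check combinations near the capacity.
- option 1: time 11, value 67
- option 2+option 3+option 4: time 2+3+4=9, value 4+36+11=51
- option 3+option 4: time 3+4=7, value 36+11=47
- option 2+option 3: time 2+3=5, value 4+36=40
- option 3: time 3, value 36
Best: 67 marks.

67 marks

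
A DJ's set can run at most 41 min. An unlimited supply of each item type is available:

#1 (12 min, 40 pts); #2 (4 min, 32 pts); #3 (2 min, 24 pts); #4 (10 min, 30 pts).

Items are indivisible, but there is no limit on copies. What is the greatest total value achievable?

Best value-per-unit is #3 at 24/2, and filling with it alone uses duration 20×2=40. No mix of the others beats 20×24 = 480.

480 pts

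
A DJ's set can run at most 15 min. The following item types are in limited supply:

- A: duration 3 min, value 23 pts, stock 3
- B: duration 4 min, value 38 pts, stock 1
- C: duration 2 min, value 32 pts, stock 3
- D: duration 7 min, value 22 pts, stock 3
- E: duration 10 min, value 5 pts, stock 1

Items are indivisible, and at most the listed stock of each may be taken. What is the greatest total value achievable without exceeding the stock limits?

Best selections within duration 15 and stock limits:
- 3×A + 3×C: duration 15, value 165
- 1×A + 1×B + 3×C: duration 13, value 157
- 2×A + 1×B + 2×C: duration 14, value 148
- 2×A + 3×C: duration 12, value 142
Best: 165 pts.

165 pts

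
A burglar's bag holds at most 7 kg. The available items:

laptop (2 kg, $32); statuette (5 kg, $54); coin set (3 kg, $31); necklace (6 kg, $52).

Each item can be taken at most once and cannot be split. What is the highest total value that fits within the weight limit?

$86

Check high-value combinations within 7 kg:
- laptop+statuette: weight 2+5=7, value 32+54=86
- laptop+coin set: weight 2+3=5, value 32+31=63
- statuette: weight 5, value 54
- necklace: weight 6, value 52
Best: $86.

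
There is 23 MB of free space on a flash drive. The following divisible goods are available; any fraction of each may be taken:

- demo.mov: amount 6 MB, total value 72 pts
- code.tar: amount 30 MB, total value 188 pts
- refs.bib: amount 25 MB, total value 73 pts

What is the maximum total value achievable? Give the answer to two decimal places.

Take in order of value per unit:
- demo.mov (72/6 per unit): all 6 → value 72, running total 72.00
- code.tar (188/30 per unit): 17 of 30 → value 17×188/30 = 106.5333, running total 178.53
Total 178.53.

178.53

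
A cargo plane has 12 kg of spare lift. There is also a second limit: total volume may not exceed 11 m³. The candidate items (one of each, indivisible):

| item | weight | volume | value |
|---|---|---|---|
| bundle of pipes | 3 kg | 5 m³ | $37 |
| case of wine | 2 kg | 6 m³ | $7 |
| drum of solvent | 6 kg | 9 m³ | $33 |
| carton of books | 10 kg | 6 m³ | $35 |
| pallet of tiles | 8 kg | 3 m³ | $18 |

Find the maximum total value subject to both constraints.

Feasible sets respecting both limits:
- bundle of pipes+pallet of tiles: weight 11, volume 8, value 55
- bundle of pipes+case of wine: weight 5, volume 11, value 44
- bundle of pipes: weight 3, volume 5, value 37
- carton of books: weight 10, volume 6, value 35
Best: $55.

$55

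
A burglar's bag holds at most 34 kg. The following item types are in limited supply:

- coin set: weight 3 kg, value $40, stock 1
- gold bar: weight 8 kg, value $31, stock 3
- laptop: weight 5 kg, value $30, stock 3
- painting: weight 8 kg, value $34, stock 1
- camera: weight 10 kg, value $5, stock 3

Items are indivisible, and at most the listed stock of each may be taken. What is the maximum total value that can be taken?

Top feasible selections:
- 1×coin set + 1×gold bar + 3×laptop + 1×painting: weight 34, value 195
- 1×coin set + 2×gold bar + 3×laptop: weight 34, value 192
- 1×coin set + 2×gold bar + 1×laptop + 1×painting: weight 32, value 166
Best: $195.

$195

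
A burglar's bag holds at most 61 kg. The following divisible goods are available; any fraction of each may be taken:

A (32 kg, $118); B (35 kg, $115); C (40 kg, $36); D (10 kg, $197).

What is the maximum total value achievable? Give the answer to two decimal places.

Take in order of value per unit:
- D (197/10 per unit): all 10 → value 197, running total 197.00
- A (118/32 per unit): all 32 → value 118, running total 315.00
- B (115/35 per unit): 19 of 35 → value 19×115/35 = 62.4286, running total 377.43
Total 377.43.

377.43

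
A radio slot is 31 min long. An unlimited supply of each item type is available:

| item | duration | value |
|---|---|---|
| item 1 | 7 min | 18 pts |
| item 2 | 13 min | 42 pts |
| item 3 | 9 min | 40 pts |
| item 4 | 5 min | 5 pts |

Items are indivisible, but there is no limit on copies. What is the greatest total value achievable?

122 pts

Best value-per-unit is item 3 at 40/9; filling with it alone gives 3×40 = 120.
Optimal mix: 1×item 2 + 2×item 3 → duration 31, value 122.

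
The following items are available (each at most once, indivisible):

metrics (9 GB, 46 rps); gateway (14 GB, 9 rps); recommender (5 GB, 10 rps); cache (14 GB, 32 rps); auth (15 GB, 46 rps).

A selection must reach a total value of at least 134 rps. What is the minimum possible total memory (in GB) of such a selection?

43

Subsets with value ≥ 134, sorted by total memory:
- metrics+recommender+cache+auth: memory 43, value 134
- metrics+gateway+recommender+cache+auth: memory 57, value 143
Minimum memory: 43 GB.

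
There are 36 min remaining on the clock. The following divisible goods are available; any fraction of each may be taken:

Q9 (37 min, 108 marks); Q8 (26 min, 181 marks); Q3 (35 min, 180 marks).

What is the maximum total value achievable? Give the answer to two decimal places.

Take in order of value per unit:
- Q8 (181/26 per unit): all 26 → value 181, running total 181.00
- Q3 (180/35 per unit): 10 of 35 → value 10×180/35 = 51.4286, running total 232.43
Total 232.43.

232.43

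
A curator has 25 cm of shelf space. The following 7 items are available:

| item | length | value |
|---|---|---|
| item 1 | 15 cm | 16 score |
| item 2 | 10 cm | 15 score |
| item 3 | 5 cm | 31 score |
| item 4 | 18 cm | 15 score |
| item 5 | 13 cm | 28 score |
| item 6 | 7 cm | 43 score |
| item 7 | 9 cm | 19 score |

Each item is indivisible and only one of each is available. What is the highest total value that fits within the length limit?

Check high-value combinations within 25 cm:
- item 3+item 5+item 6: length 5+13+7=25, value 31+28+43=102
- item 3+item 6+item 7: length 5+7+9=21, value 31+43+19=93
- item 2+item 3+item 6: length 10+5+7=22, value 15+31+43=89
- item 3+item 6: length 5+7=12, value 31+43=74
Best: 102 score.

102 score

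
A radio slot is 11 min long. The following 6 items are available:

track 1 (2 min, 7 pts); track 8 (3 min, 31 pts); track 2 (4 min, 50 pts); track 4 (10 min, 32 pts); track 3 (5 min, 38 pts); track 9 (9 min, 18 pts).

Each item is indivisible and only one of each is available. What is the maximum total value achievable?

Check high-value combinations within 11 min:
- track 1+track 2+track 3: duration 2+4+5=11, value 7+50+38=95
- track 1+track 8+track 2: duration 2+3+4=9, value 7+31+50=88
- track 2+track 3: duration 4+5=9, value 50+38=88
- track 8+track 2: duration 3+4=7, value 31+50=81
Best: 95 pts.

95 pts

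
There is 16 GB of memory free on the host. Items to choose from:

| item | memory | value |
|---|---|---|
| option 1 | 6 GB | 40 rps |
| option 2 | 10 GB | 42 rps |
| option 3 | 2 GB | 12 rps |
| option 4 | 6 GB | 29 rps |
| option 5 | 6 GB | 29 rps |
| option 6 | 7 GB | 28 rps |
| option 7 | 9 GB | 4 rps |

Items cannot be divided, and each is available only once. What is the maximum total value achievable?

82 rps

Check high-value combinations within 16 GB:
- option 1+option 2: memory 6+10=16, value 40+42=82
- option 1+option 3+option 4: memory 6+2+6=14, value 40+12+29=81
- option 1+option 3+option 5: memory 6+2+6=14, value 40+12+29=81
- option 1+option 3+option 6: memory 6+2+7=15, value 40+12+28=80
- option 2+option 4: memory 10+6=16, value 42+29=71
Best: 82 rps.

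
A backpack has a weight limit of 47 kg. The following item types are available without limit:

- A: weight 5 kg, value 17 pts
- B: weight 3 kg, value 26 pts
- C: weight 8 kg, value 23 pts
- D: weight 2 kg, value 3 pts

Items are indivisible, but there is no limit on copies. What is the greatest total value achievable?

393 pts

Best value-per-unit is B at 26/3; filling with it alone gives 15×26 = 390.
Optimal mix: 15×B + 1×D → weight 47, value 393.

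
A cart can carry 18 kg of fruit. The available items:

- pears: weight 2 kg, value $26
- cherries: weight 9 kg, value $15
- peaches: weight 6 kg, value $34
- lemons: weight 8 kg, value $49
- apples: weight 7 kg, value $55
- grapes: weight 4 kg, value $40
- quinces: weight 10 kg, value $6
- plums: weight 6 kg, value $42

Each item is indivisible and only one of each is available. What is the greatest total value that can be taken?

Check high-value combinations within 18 kg:
- pears+peaches+grapes+plums: weight 2+6+4+6=18, value 26+34+40+42=142
- apples+grapes+plums: weight 7+4+6=17, value 55+40+42=137
- lemons+grapes+plums: weight 8+4+6=18, value 49+40+42=131
- pears+lemons+apples: weight 2+8+7=17, value 26+49+55=130
- peaches+apples+grapes: weight 6+7+4=17, value 34+55+40=129
Best: $142.

$142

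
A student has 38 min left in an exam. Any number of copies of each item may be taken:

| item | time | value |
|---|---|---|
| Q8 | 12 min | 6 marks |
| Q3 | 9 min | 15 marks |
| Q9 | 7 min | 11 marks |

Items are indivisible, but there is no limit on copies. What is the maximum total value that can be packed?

Best value-per-unit is Q3 at 15/9, and filling with it alone uses time 4×9=36. No mix of the others beats 4×15 = 60.

60 marks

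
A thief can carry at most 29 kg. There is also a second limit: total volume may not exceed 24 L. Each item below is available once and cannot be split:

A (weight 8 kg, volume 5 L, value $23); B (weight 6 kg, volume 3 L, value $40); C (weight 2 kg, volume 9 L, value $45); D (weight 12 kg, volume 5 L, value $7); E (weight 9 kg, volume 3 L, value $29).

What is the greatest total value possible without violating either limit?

Feasible sets respecting both limits:
- A+B+C+E: weight 25, volume 20, value 137
- B+C+D+E: weight 29, volume 20, value 121
- A+B+C+D: weight 28, volume 22, value 115
- B+C+E: weight 17, volume 15, value 114
Best: $137.

$137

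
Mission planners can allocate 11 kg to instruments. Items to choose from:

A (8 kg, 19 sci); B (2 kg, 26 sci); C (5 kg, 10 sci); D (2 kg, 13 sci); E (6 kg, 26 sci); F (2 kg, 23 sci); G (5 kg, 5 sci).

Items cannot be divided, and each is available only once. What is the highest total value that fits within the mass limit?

Check high-value combinations within 11 kg:
- B+E+F: mass 2+6+2=10, value 26+26+23=75
- B+C+D+F: mass 2+5+2+2=11, value 26+10+13+23=72
- B+D+F+G: mass 2+2+2+5=11, value 26+13+23+5=67
- B+D+E: mass 2+2+6=10, value 26+13+26=65
Best: 75 sci.

75 sci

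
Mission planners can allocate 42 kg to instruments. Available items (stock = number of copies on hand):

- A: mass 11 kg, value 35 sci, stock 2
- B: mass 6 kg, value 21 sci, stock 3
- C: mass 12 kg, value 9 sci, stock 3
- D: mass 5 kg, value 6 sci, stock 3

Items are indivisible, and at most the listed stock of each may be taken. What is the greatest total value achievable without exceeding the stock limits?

133 sci

Best selections within mass 42 and stock limits:
- 2×A + 3×B: mass 40, value 133
- 2×A + 2×B + 1×D: mass 39, value 118
- 2×A + 2×B: mass 34, value 112
- 1×A + 3×B + 2×D: mass 39, value 110
Best: 133 sci.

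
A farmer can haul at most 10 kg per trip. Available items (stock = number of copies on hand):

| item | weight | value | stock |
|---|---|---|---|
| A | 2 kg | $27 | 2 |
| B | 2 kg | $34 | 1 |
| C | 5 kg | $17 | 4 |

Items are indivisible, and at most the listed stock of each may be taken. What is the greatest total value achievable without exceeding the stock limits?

$88

Top feasible selections:
- 2×A + 1×B: weight 6, value 88
- 1×A + 1×B + 1×C: weight 9, value 78
- 2×A + 1×C: weight 9, value 71
Best: $88.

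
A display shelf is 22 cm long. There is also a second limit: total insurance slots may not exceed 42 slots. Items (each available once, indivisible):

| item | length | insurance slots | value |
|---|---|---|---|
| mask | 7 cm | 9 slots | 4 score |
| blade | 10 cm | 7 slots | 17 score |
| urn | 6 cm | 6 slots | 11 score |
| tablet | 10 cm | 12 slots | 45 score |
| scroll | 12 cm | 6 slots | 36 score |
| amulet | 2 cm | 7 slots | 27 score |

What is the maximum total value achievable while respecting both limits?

89 score

Feasible sets respecting both limits:
- blade+tablet+amulet: length 22, insurance slots 26, value 89
- urn+tablet+amulet: length 18, insurance slots 25, value 83
- tablet+scroll: length 22, insurance slots 18, value 81
Best: 89 score.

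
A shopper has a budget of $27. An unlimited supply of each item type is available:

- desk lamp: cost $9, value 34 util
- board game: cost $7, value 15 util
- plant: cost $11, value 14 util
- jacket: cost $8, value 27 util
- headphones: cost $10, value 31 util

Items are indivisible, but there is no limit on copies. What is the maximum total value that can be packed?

Best value-per-unit is desk lamp at 34/9, and filling with it alone uses cost 3×9=27. No mix of the others beats 3×34 = 102.

102 util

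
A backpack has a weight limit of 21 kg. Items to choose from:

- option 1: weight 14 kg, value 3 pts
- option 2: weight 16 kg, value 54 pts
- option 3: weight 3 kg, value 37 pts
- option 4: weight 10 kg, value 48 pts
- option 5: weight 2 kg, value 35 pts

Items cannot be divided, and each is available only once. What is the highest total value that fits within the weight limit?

Check high-value combinations within 21 kg:
- option 2+option 3+option 5: weight 16+3+2=21, value 54+37+35=126
- option 3+option 4+option 5: weight 3+10+2=15, value 37+48+35=120
- option 2+option 3: weight 16+3=19, value 54+37=91
- option 2+option 5: weight 16+2=18, value 54+35=89
Best: 126 pts.

126 pts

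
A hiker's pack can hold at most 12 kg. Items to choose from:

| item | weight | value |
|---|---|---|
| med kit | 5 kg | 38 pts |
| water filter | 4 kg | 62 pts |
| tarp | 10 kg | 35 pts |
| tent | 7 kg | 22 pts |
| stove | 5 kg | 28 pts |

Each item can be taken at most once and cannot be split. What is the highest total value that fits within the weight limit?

Check high-value combinations within 12 kg:
- med kit+water filter: weight 5+4=9, value 38+62=100
- water filter+stove: weight 4+5=9, value 62+28=90
- water filter+tent: weight 4+7=11, value 62+22=84
- med kit+stove: weight 5+5=10, value 38+28=66
- water filter: weight 4, value 62
Best: 100 pts.

100 pts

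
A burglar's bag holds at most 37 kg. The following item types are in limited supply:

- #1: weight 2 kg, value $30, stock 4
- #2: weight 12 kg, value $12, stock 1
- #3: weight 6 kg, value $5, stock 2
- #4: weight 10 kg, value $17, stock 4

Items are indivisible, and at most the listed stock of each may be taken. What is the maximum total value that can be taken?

Top feasible selections:
- 4×#1 + 1×#3 + 2×#4: weight 34, value 159
- 4×#1 + 2×#4: weight 28, value 154
Best: $159.

$159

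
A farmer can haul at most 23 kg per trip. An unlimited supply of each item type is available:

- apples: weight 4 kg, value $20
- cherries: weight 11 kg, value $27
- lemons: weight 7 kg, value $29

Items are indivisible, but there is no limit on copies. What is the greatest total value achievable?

Best value-per-unit is apples at 20/4; filling with it alone gives 5×20 = 100.
Optimal mix: 4×apples + 1×lemons → weight 23, value 109.

$109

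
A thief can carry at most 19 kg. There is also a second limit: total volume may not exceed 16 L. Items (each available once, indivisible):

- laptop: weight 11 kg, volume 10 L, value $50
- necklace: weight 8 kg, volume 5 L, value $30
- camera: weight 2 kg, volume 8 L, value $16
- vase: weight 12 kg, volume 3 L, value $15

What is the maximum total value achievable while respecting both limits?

Feasible sets respecting both limits:
- laptop+necklace: weight 19, volume 15, value 80
- laptop: weight 11, volume 10, value 50
- necklace+camera: weight 10, volume 13, value 46
- camera+vase: weight 14, volume 11, value 31
Best: $80.

$80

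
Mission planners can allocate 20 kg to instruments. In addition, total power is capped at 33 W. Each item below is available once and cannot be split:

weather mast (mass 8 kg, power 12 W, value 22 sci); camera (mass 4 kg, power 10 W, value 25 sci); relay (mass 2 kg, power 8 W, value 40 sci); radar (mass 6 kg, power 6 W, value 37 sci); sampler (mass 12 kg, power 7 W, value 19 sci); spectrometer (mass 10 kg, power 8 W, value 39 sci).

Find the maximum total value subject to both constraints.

116 sci

Feasible sets respecting both limits:
- relay+radar+spectrometer: mass 18, power 22, value 116
- camera+relay+spectrometer: mass 16, power 26, value 104
- camera+relay+radar: mass 12, power 24, value 102
Best: 116 sci.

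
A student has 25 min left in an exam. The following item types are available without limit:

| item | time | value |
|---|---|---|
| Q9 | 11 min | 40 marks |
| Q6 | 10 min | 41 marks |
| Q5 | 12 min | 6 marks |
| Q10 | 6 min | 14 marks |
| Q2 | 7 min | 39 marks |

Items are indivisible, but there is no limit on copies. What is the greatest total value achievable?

Best value-per-unit is Q2 at 39/7; filling with it alone gives 3×39 = 117.
Optimal mix: 1×Q6 + 2×Q2 → time 24, value 119.

119 marks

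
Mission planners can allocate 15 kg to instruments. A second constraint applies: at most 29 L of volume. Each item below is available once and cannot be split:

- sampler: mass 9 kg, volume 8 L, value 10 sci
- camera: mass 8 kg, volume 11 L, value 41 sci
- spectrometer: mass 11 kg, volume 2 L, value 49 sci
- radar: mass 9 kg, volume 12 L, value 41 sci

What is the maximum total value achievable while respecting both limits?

49 sci

Feasible sets respecting both limits:
- spectrometer: mass 11, volume 2, value 49
- camera: mass 8, volume 11, value 41
- radar: mass 9, volume 12, value 41
Best: 49 sci.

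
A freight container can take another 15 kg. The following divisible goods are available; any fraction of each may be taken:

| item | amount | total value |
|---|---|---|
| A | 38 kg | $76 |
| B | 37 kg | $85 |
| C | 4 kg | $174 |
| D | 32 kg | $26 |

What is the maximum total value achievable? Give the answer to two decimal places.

199.27

Take in order of value per unit:
- C (174/4 per unit): all 4 → value 174, running total 174.00
- B (85/37 per unit): 11 of 37 → value 11×85/37 = 25.2703, running total 199.27
Total 199.27.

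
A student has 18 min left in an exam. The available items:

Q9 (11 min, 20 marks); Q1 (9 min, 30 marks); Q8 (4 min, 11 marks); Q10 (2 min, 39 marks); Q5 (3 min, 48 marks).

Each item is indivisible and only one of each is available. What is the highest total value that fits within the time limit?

Check high-value combinations within 18 min:
- Q1+Q8+Q10+Q5: time 9+4+2+3=18, value 30+11+39+48=128
- Q1+Q10+Q5: time 9+2+3=14, value 30+39+48=117
- Q9+Q10+Q5: time 11+2+3=16, value 20+39+48=107
- Q8+Q10+Q5: time 4+2+3=9, value 11+39+48=98
Best: 128 marks.

128 marks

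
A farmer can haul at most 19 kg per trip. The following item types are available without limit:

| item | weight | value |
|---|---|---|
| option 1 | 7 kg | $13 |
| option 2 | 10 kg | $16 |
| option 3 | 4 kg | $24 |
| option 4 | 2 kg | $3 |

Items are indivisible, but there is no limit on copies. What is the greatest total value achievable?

$99

Best value-per-unit is option 3 at 24/4; filling with it alone gives 4×24 = 96.
Optimal mix: 4×option 3 + 1×option 4 → weight 18, value 99.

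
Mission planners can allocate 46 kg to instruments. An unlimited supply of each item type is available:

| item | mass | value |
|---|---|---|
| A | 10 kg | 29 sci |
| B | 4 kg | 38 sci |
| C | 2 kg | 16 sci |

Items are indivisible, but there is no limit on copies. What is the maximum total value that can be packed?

434 sci

Best value-per-unit is B at 38/4; filling with it alone gives 11×38 = 418.
Optimal mix: 11×B + 1×C → mass 46, value 434.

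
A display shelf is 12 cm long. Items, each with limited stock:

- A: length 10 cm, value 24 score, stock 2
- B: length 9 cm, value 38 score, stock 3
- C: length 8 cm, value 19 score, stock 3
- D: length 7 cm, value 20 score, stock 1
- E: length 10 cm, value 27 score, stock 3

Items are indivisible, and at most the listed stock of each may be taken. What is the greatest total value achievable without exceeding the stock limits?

Top feasible selections:
- 1×B: length 9, value 38
- 1×E: length 10, value 27
- 1×A: length 10, value 24
Best: 38 score.

38 score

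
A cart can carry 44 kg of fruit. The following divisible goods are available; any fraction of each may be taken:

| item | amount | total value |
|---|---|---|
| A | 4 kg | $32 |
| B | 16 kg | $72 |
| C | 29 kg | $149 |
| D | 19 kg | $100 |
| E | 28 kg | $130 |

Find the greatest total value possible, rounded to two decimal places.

Take in order of value per unit:
- A (32/4 per unit): all 4 → value 32, running total 32.00
- D (100/19 per unit): all 19 → value 100, running total 132.00
- C (149/29 per unit): 21 of 29 → value 21×149/29 = 107.8966, running total 239.90
Total 239.90.

239.90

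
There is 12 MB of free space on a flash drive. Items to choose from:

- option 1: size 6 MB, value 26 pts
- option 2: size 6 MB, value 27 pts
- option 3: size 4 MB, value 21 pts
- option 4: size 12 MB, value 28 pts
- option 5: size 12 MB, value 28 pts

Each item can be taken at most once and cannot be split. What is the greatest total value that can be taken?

53 pts

Check high-value combinations within 12 MB:
- option 1+option 2: size 6+6=12, value 26+27=53
- option 2+option 3: size 6+4=10, value 27+21=48
- option 1+option 3: size 6+4=10, value 26+21=47
Best: 53 pts.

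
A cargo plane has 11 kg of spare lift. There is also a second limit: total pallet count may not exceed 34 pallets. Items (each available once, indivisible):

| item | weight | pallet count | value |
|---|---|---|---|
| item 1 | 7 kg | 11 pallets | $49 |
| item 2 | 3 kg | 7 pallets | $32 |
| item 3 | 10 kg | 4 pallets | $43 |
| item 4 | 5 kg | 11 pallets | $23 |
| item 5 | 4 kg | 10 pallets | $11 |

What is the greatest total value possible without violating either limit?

$81

Feasible sets respecting both limits:
- item 1+item 2: weight 10, pallet count 18, value 81
- item 1+item 5: weight 11, pallet count 21, value 60
- item 2+item 4: weight 8, pallet count 18, value 55
Best: $81.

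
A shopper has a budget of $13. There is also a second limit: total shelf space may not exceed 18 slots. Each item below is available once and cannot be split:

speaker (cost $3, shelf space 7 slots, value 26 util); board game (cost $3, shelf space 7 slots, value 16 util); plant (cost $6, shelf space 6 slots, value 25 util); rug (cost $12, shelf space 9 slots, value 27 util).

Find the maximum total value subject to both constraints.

Feasible sets respecting both limits:
- speaker+plant: cost 9, shelf space 13, value 51
- speaker+board game: cost 6, shelf space 14, value 42
- board game+plant: cost 9, shelf space 13, value 41
Best: 51 util.

51 util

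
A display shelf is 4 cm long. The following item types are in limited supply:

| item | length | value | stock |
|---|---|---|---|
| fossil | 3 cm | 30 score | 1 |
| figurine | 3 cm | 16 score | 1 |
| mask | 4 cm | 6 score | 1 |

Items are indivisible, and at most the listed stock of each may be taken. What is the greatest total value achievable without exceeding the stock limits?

Best selections within length 4 and stock limits:
- 1×fossil: length 3, value 30
- 1×figurine: length 3, value 16
Best: 30 score.

30 score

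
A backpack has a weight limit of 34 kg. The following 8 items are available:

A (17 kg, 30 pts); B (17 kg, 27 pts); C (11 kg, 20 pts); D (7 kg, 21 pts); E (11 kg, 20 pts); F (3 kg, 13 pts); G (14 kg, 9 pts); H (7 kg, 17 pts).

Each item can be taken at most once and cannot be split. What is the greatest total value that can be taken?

Check high-value combinations within 34 kg:
- A+D+F+H: weight 17+7+3+7=34, value 30+21+13+17=81
- B+D+F+H: weight 17+7+3+7=34, value 27+21+13+17=78
- C+D+E+F: weight 11+7+11+3=32, value 20+21+20+13=74
Best: 81 pts.

81 pts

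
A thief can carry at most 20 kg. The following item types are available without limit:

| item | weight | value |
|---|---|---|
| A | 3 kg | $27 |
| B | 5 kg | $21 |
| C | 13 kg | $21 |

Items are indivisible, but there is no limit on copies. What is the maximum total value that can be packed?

Best value-per-unit is A at 27/3, and filling with it alone uses weight 6×3=18. No mix of the others beats 6×27 = 162.

$162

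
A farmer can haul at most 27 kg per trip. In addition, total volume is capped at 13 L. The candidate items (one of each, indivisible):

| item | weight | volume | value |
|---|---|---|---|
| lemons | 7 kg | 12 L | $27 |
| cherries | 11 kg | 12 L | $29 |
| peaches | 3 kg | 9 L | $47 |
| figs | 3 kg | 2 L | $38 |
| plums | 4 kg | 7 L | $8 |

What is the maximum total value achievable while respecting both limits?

$85

Feasible sets respecting both limits:
- peaches+figs: weight 6, volume 11, value 85
- peaches: weight 3, volume 9, value 47
- figs+plums: weight 7, volume 9, value 46
Best: $85.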